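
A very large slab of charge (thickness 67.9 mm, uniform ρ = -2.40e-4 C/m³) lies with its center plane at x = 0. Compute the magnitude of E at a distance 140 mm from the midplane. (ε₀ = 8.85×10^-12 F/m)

E ≈ 9.21e5 V/m

The point |x| = 140 mm lies outside the slab (half-thickness 0.03395 m). A symmetric pillbox spanning the full slab encloses Q_enc = ρ·d·A.
Flux = 2EA ⇒ E = |ρ|d/(2ε₀), independent of distance outside.
E = (2.40e-4)(0.0679)/(2·8.85×10^-12) = 9.21×10^5 N/C.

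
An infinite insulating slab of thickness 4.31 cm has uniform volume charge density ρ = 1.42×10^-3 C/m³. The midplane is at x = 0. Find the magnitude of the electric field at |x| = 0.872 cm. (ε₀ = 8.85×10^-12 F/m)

|E| = 1.40×10^6 V/m

By symmetry E is perpendicular to the slab. A Gaussian pillbox from −0.872 cm to +0.872 cm (face area A) lies entirely within the slab.
Q_enc = ρ·(2x)·A and flux = 2EA, so 2EA = 2ρxA/ε₀ ⇒ E = |ρ|x/ε₀.
E = (1.42×10^-3)(0.00872)/(8.85×10^-12) = 1.40×10^6 N/C.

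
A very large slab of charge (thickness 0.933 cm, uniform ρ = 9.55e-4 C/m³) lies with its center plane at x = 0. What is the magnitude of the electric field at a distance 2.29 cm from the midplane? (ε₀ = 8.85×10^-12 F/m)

The point |x| = 2.29 cm lies outside the slab (half-thickness 0.004665 m). A symmetric pillbox spanning the full slab encloses Q_enc = ρ·d·A.
Flux = 2EA ⇒ E = |ρ|d/(2ε₀), independent of distance outside.
E = (9.55e-4)(0.00933)/(2·8.85×10^-12) = 5.03×10^5 N/C.

|E| = 5.03×10^5 V/m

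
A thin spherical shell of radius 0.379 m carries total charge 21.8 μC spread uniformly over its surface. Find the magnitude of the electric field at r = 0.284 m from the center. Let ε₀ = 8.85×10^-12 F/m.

By spherical symmetry E is radial; choose a Gaussian sphere of radius r = 0.284 m (inside the shell, r < 0.379 m).
All the charge is outside the Gaussian surface: Q_enc = 0, hence E = 0 everywhere inside the shell.

|E| = 0 V/m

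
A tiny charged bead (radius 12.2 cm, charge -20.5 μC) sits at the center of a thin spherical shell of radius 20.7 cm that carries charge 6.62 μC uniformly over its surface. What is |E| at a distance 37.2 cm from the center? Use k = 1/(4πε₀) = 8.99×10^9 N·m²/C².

|E| = 9.02×10^5 N/C

By spherical symmetry E is radial; choose a Gaussian sphere of radius r = 37.2 cm (r > 20.7 cm, enclosing both).
Q_enc = (-20.5 μC) + (6.62 μC) = -1.388e-5 C.
Gauss's law: E·4πr² = Q_enc/ε₀.
E = k|Q_enc|/r² = (8.99×10^9)(1.388×10^-5)/(0.372)² = 9.02×10^5 N/C.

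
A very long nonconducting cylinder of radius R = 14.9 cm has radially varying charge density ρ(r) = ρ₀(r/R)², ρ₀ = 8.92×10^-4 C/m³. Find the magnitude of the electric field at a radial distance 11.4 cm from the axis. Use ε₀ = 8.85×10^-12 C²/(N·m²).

By cylindrical symmetry E is radial; use a coaxial Gaussian cylinder of radius 11.4 cm and length L (r < R).
λ_enc = ∫₀^r ρ(r')·2πr' dr' = (2πρ₀/R²)·r^4/4 = 1.066×10^-5 C/m.
Applying ∮E·dA = Q_enc/ε₀ with the end caps contributing no flux:
E = |λ_enc|/(2πε₀r) = (1.066×10^-5)/(2π·8.85×10^-12·0.114) = 1.68×10^6 N/C.

E ≈ 1.68e6 N/C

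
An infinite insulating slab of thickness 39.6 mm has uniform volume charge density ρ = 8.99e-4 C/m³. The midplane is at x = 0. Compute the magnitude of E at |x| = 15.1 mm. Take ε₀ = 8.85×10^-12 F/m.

|E| = 1.53e6 V/m

By symmetry E is perpendicular to the slab. A Gaussian pillbox from −15.1 mm to +15.1 mm (face area A) lies entirely within the slab.
Q_enc = ρ·(2x)·A and flux = 2EA, so 2EA = 2ρxA/ε₀ ⇒ E = |ρ|x/ε₀.
E = (8.99e-4)(0.0151)/(8.85×10^-12) = 1.53×10^6 N/C.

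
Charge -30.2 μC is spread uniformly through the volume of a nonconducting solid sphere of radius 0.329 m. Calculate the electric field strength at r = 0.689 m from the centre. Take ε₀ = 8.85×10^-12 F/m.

Use a concentric Gaussian sphere at r = 0.689 m (r > R, so the entire charge is enclosed).
Q_enc = -30.2 μC = -3.02×10^-5 C.
Since E is radial and uniform over the Gaussian sphere, Φ = E·4πr² = Q_enc/ε₀.
E = |Q_enc|/(4πε₀r²) = (3.02e-5)/(4π·8.85×10^-12·(0.689)²) = 5.72×10^5 N/C.

E ≈ 5.72×10^5 V/m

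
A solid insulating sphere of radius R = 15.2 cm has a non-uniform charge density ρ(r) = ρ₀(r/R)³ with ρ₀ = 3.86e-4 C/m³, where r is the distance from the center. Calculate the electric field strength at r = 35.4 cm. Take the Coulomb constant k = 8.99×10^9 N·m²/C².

Take a concentric spherical Gaussian surface of radius r = 35.4 cm (r > R, all charge enclosed).
Q_enc = 4π ∫₀^R ρ₀(r'/R)^3 r'² dr' = 4πρ₀R³/6 = 2.839×10^-6 C.
Since E is radial and uniform over the Gaussian sphere, Φ = E·4πr² = Q_enc/ε₀.
E = k|Q_enc|/r² = (8.99×10^9)(2.839×10^-6)/(0.354)² = 2.04e5 N/C.

2.04×10^5 N/C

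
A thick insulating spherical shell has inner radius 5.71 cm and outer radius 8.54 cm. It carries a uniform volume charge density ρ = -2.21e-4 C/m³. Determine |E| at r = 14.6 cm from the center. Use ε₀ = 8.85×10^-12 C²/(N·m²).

Take a concentric spherical Gaussian surface of radius r = 14.6 cm (r > 8.54 cm, enclosing the whole shell).
Q_enc = ρ·(4π/3)(b³ − a³) = (-2.21e-4)·(4π/3)·((0.0854)³ − (0.0571)³) = -4.042e-7 C.
Applying ∮E·dA = Q_enc/ε₀ with Φ = E(4πr²):
E = |Q_enc|/(4πε₀r²) = (4.042×10^-7)/(4π·8.85×10^-12·(0.146)²) = 1.71×10^5 N/C.

E ≈ 1.71×10^5 N/C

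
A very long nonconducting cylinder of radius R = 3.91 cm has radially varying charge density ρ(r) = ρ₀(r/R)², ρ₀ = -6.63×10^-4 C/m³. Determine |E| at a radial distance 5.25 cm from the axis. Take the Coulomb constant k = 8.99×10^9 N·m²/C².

E ≈ 5.45×10^5 V/m

Take a coaxial cylindrical Gaussian surface of radius r = 5.25 cm and length L (r > R, full charge per length enclosed).
λ_enc = 2π ∫₀^R ρ₀(r'/R)^2 r' dr' = 2πρ₀R²/4 = -1.592e-6 C/m.
Applying ∮E·dA = Q_enc/ε₀ with the end caps contributing no flux:
E = 2k|λ_enc|/r = 2(8.99×10^9)(1.592×10^-6)/(0.0525) = 5.45e5 N/C.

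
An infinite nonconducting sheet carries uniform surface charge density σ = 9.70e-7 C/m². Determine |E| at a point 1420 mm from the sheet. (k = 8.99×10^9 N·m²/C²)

|E| = 5.48e4 N/C

The symmetry is planar: E is normal to the sheet and the same magnitude on both sides. Take a pillbox straddling the sheet with end-cap area A.
Flux Φ = 2EA and Q_enc = σA, so 2EA = σA/ε₀ ⇒ E = |σ|/(2ε₀), independent of distance.
E = 2πk|σ| = 2π(8.99×10^9)(9.70e-7) = 5.48×10^4 N/C.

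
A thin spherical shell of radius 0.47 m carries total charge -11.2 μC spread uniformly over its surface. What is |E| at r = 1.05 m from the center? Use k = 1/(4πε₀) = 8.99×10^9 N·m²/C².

Symmetry ⇒ E = E(r) r̂. Gaussian sphere of radius r = 1.05 m (r > 0.47 m).
The entire shell is enclosed: Q_enc = -1.12e-5 C.
By Gauss's law, ∮E·dA = E·4πr² = Q_enc/ε₀.
E = k|Q_enc|/r² = (8.99×10^9)(1.12×10^-5)/(1.05)² = 9.13e4 N/C.

9.13×10^4 V/m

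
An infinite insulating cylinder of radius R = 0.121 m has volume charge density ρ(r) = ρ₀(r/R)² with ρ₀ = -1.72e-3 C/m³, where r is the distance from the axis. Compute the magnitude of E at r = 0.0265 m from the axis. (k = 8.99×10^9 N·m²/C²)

Choose a coaxial cylinder of radius r = 0.0265 m (arbitrary length L) as the Gaussian surface (r < R).
λ_enc = ∫₀^r ρ(r')·2πr' dr' = (2πρ₀/R²)·r^4/4 = -9.10×10^-8 C/m.
Gauss's law: E·2πrL = λ_enc L/ε₀.
E = 2k|λ_enc|/r = 2(8.99×10^9)(9.10×10^-8)/(0.0265) = 6.17×10^4 N/C.

|E| ≈ 6.17×10^4 V/m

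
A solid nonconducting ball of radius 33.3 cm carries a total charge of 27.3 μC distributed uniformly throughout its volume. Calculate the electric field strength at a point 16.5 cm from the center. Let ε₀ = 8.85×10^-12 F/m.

Use a concentric Gaussian sphere at r = 16.5 cm (r < R).
Only the charge within r is enclosed: Q_enc = Q·(r/R)³ = (27.3 μC)·(16.5 cm/33.3 cm)³ = 3.321e-6 C.
Gauss's law: E·4πr² = Q_enc/ε₀.
E = |Q_enc|/(4πε₀r²) = (3.321e-6)/(4π·8.85×10^-12·(0.165)²) = 1.10×10^6 N/C.

|E| ≈ 1.10×10^6 N/C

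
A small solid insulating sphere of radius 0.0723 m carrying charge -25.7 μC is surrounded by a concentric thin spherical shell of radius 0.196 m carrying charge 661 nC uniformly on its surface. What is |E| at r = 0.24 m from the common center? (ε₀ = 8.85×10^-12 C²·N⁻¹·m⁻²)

|E| ≈ 3.91×10^6 N/C

Symmetry ⇒ E = E(r) r̂. Gaussian sphere of radius r = 0.24 m (r > 0.196 m, enclosing both).
Q_enc = (-25.7 μC) + (661 nC) = -2.504×10^-5 C.
Applying ∮E·dA = Q_enc/ε₀ with Φ = E(4πr²):
E = |Q_enc|/(4πε₀r²) = (2.504×10^-5)/(4π·8.85×10^-12·(0.24)²) = 3.91×10^6 N/C.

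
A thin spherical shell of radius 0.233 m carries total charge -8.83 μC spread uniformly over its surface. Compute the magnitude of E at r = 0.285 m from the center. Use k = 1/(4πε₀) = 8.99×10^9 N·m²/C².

|E| ≈ 9.77e5 N/C

Use a concentric Gaussian sphere at r = 0.285 m (r > 0.233 m).
The entire shell is enclosed: Q_enc = -8.83×10^-6 C.
Since E is radial and uniform over the Gaussian sphere, Φ = E·4πr² = Q_enc/ε₀.
E = k|Q_enc|/r² = (8.99×10^9)(8.83e-6)/(0.285)² = 9.77e5 N/C.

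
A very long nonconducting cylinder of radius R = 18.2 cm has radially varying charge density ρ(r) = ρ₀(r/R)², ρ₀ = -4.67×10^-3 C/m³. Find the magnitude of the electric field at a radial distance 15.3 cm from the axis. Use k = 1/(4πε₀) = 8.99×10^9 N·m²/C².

|E| = 1.43×10^7 V/m

By cylindrical symmetry E is radial; use a coaxial Gaussian cylinder of radius 15.3 cm and length L (r < R).
λ_enc = ∫₀^r ρ(r')·2πr' dr' = (2πρ₀/R²)·r^4/4 = -1.214×10^-4 C/m.
Since E is radial and uniform over the curved surface, Φ = E·2πrL = Q_enc/ε₀ = λ_enc L/ε₀.
E = 2k|λ_enc|/r = 2(8.99×10^9)(1.214e-4)/(0.153) = 1.43×10^7 N/C.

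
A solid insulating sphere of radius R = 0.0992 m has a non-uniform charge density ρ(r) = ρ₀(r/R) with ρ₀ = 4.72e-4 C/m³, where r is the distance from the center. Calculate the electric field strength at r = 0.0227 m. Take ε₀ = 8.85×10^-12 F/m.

E ≈ 6.93×10^4 N/C

Use a concentric Gaussian sphere at r = 0.0227 m (r < R).
Q_enc = ∫₀^r ρ(r')·4πr'² dr' = (4πρ₀/R) ∫₀^r r'^3 dr' = 4πρ₀ r^4/(4·R) = 3.969×10^-9 C.
Applying ∮E·dA = Q_enc/ε₀ with Φ = E(4πr²):
E = |Q_enc|/(4πε₀r²) = (3.969e-9)/(4π·8.85×10^-12·(0.0227)²) = 6.93×10^4 N/C.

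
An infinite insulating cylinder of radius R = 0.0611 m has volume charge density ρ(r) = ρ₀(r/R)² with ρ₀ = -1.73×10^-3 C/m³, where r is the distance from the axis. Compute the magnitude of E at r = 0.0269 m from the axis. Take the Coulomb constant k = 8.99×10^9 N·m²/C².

|E| = 2.55×10^5 N/C

Choose a coaxial cylinder of radius r = 0.0269 m (arbitrary length L) as the Gaussian surface (r < R).
λ_enc = ∫₀^r ρ(r')·2πr' dr' = (2πρ₀/R²)·r^4/4 = -3.811×10^-7 C/m.
Applying ∮E·dA = Q_enc/ε₀ with the end caps contributing no flux:
E = 2k|λ_enc|/r = 2(8.99×10^9)(3.811×10^-7)/(0.0269) = 2.55×10^5 N/C.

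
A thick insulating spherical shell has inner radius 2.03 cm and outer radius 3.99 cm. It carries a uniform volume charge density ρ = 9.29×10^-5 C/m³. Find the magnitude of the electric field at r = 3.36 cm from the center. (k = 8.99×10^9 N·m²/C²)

E = 9.16e4 V/m

By spherical symmetry E is radial; choose a Gaussian sphere of radius r = 3.36 cm (within the shell material, 2.03 cm < r < 3.99 cm).
Enclosed charge is the volume from a to r: Q_enc = (4π/3)ρ(r³ − a³) = 1.151×10^-8 C.
Applying ∮E·dA = Q_enc/ε₀ with Φ = E(4πr²):
E = k|Q_enc|/r² = (8.99×10^9)(1.151×10^-8)/(0.0336)² = 9.16×10^4 N/C.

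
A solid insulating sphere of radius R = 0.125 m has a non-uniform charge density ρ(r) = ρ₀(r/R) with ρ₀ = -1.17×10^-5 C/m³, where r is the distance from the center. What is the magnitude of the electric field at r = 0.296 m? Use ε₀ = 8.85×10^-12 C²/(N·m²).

Take a concentric spherical Gaussian surface of radius r = 0.296 m (r > R, all charge enclosed).
Q_enc = 4π ∫₀^R ρ₀(r'/R)^1 r'² dr' = 4πρ₀R³/4 = -7.179×10^-8 C.
Since E is radial and uniform over the Gaussian sphere, Φ = E·4πr² = Q_enc/ε₀.
E = |Q_enc|/(4πε₀r²) = (7.179e-8)/(4π·8.85×10^-12·(0.296)²) = 7.37×10^3 N/C.

7.37e3 N/C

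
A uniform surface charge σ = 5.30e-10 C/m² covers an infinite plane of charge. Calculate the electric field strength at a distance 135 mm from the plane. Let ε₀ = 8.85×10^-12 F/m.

The symmetry is planar: E is normal to the sheet and the same magnitude on both sides. Take a pillbox straddling the sheet with end-cap area A.
Flux Φ = 2EA and Q_enc = σA, so 2EA = σA/ε₀ ⇒ E = |σ|/(2ε₀), independent of distance.
E = |σ|/(2ε₀) = (5.30×10^-10)/(2·8.85×10^-12) = 29.9 N/C.

E ≈ 29.9 N/C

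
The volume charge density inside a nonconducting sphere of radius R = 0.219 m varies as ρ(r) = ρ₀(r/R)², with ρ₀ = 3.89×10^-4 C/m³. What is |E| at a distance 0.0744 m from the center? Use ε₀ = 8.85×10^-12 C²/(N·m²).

Use a concentric Gaussian sphere at r = 0.0744 m (r < R).
Integrate the density: Q_enc = 4π ∫₀^r ρ₀(r'/R)^2 r'² dr' = 4πρ₀ r^5/(5·R²) = 4.647e-8 C.
Applying ∮E·dA = Q_enc/ε₀ with Φ = E(4πr²):
E = |Q_enc|/(4πε₀r²) = (4.647×10^-8)/(4π·8.85×10^-12·(0.0744)²) = 7.55e4 N/C.

E ≈ 7.55e4 V/m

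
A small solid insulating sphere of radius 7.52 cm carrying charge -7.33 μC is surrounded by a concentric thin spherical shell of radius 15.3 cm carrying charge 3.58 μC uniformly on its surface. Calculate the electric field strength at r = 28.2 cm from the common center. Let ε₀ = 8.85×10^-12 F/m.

Take a concentric spherical Gaussian surface of radius r = 28.2 cm (r > 15.3 cm, enclosing both).
Q_enc = (-7.33 μC) + (3.58 μC) = -3.75e-6 C.
By Gauss's law, ∮E·dA = E·4πr² = Q_enc/ε₀.
E = |Q_enc|/(4πε₀r²) = (3.75×10^-6)/(4π·8.85×10^-12·(0.282)²) = 4.24e5 N/C.

E = 4.24×10^5 V/m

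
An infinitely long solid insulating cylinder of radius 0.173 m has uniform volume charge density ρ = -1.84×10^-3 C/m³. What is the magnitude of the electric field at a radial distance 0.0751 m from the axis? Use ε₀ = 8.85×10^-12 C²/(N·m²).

By cylindrical symmetry E is radial; use a coaxial Gaussian cylinder of radius 0.0751 m and length L (r < R).
Charge inside radius r per length L is ρ·πr²·L, so λ_enc = ρπr² = -3.26×10^-5 C/m.
By Gauss's law (flux through the curved wall only), E·2πrL = λ_enc L/ε₀.
E = |λ_enc|/(2πε₀r) = (3.26×10^-5)/(2π·8.85×10^-12·0.0751) = 7.81×10^6 N/C.

E ≈ 7.81×10^6 N/C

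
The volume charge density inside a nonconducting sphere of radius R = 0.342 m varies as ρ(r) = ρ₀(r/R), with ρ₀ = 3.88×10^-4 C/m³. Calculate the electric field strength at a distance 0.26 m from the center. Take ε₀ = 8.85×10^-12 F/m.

Use a concentric Gaussian sphere at r = 0.26 m (r < R).
Q_enc = ∫₀^r ρ(r')·4πr'² dr' = (4πρ₀/R) ∫₀^r r'^3 dr' = 4πρ₀ r^4/(4·R) = 1.629×10^-5 C.
By Gauss's law, ∮E·dA = E·4πr² = Q_enc/ε₀.
E = |Q_enc|/(4πε₀r²) = (1.629×10^-5)/(4π·8.85×10^-12·(0.26)²) = 2.17e6 N/C.

E ≈ 2.17e6 V/m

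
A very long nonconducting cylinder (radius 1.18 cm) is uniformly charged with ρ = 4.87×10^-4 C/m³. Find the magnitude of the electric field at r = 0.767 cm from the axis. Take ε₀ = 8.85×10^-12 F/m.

Coaxial Gaussian cylinder, radius r = 0.767 cm, length L (r < R).
Charge inside radius r per length L is ρ·πr²·L, so λ_enc = ρπr² = 9.001e-8 C/m.
By Gauss's law (flux through the curved wall only), E·2πrL = λ_enc L/ε₀.
E = |λ_enc|/(2πε₀r) = (9.001×10^-8)/(2π·8.85×10^-12·0.00767) = 2.11×10^5 N/C.

E ≈ 2.11×10^5 V/m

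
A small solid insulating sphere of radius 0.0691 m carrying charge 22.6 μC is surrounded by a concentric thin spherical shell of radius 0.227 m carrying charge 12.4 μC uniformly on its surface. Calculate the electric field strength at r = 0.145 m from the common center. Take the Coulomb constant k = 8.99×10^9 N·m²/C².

9.66×10^6 N/C

Symmetry ⇒ E = E(r) r̂. Gaussian sphere of radius r = 0.145 m (between the bodies, 0.0691 m < r < 0.227 m).
Only the inner charge is enclosed; the outer shell contributes nothing inside itself. Q_enc = 22.6 μC = 2.26×10^-5 C.
By Gauss's law, ∮E·dA = E·4πr² = Q_enc/ε₀.
E = k|Q_enc|/r² = (8.99×10^9)(2.26×10^-5)/(0.145)² = 9.66×10^6 N/C.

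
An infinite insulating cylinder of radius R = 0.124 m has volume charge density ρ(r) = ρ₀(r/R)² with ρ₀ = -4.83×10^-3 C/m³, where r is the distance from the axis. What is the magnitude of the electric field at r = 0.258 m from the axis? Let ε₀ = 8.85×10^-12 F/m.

E = 8.13×10^6 N/C

Choose a coaxial cylinder of radius r = 0.258 m (arbitrary length L) as the Gaussian surface (r > R, full charge per length enclosed).
λ_enc = 2π ∫₀^R ρ₀(r'/R)^2 r' dr' = 2πρ₀R²/4 = -1.167×10^-4 C/m.
By Gauss's law (flux through the curved wall only), E·2πrL = λ_enc L/ε₀.
E = |λ_enc|/(2πε₀r) = (1.167e-4)/(2π·8.85×10^-12·0.258) = 8.13×10^6 N/C.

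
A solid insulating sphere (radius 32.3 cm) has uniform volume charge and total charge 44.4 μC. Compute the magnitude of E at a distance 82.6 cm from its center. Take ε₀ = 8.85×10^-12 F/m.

By spherical symmetry E is radial; choose a Gaussian sphere of radius r = 82.6 cm (r > R, so the entire charge is enclosed).
Q_enc = 44.4 μC = 4.44e-5 C.
Applying ∮E·dA = Q_enc/ε₀ with Φ = E(4πr²):
E = |Q_enc|/(4πε₀r²) = (4.44e-5)/(4π·8.85×10^-12·(0.826)²) = 5.85e5 N/C.

E = 5.85×10^5 N/C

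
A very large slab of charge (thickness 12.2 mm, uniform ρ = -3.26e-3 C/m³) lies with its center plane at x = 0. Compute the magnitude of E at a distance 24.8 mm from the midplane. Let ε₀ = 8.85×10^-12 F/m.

The point |x| = 24.8 mm lies outside the slab (half-thickness 0.0061 m). A symmetric pillbox spanning the full slab encloses Q_enc = ρ·d·A.
Flux = 2EA ⇒ E = |ρ|d/(2ε₀), independent of distance outside.
E = (3.26×10^-3)(0.0122)/(2·8.85×10^-12) = 2.25e6 N/C.

E = 2.25×10^6 N/C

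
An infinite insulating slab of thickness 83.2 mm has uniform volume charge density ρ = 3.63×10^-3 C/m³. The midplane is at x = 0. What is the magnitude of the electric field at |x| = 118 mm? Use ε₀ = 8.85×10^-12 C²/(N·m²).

The point |x| = 118 mm lies outside the slab (half-thickness 0.0416 m). A symmetric pillbox spanning the full slab encloses Q_enc = ρ·d·A.
Flux = 2EA ⇒ E = |ρ|d/(2ε₀), independent of distance outside.
E = (3.63e-3)(0.0832)/(2·8.85×10^-12) = 1.71×10^7 N/C.

E ≈ 1.71×10^7 N/C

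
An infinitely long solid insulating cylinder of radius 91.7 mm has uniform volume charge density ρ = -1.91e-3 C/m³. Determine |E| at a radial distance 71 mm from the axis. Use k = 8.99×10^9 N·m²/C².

E = 7.66e6 N/C

Coaxial Gaussian cylinder, radius r = 71 mm, length L (r < R).
Enclosed charge per unit length: λ_enc = ρ·πr² = (-1.91×10^-3)π(0.071)² = -3.025×10^-5 C/m.
Gauss's law: E·2πrL = λ_enc L/ε₀.
E = 2k|λ_enc|/r = 2(8.99×10^9)(3.025×10^-5)/(0.071) = 7.66×10^6 N/C.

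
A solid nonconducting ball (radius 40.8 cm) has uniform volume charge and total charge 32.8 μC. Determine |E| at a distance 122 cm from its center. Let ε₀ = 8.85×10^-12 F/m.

Take a concentric spherical Gaussian surface of radius r = 122 cm (r > R, so the entire charge is enclosed).
Q_enc = 32.8 μC = 3.28×10^-5 C.
By Gauss's law, ∮E·dA = E·4πr² = Q_enc/ε₀.
E = |Q_enc|/(4πε₀r²) = (3.28×10^-5)/(4π·8.85×10^-12·(1.22)²) = 1.98e5 N/C.

|E| = 1.98×10^5 N/C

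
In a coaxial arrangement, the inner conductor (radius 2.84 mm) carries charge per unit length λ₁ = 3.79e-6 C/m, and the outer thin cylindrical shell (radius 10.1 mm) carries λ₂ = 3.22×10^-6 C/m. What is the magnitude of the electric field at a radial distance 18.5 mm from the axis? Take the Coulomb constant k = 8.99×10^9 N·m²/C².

Choose a coaxial cylinder of radius r = 18.5 mm (arbitrary length L) as the Gaussian surface (r > 10.1 mm, enclosing both).
λ_enc = λ₁ + λ₂ = (3.79e-6) + (3.22×10^-6) = 7.01×10^-6 C/m.
Since E is radial and uniform over the curved surface, Φ = E·2πrL = Q_enc/ε₀ = λ_enc L/ε₀.
E = 2k|λ_enc|/r = 2(8.99×10^9)(7.01×10^-6)/(0.0185) = 6.81e6 N/C.

E = 6.81×10^6 V/m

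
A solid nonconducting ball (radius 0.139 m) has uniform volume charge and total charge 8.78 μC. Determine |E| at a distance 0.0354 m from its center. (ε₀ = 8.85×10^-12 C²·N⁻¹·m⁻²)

E = 1.04×10^6 V/m

Take a concentric spherical Gaussian surface of radius r = 0.0354 m (r < R).
Only the charge within r is enclosed: Q_enc = Q·(r/R)³ = (8.78 μC)·(0.0354 m/0.139 m)³ = 1.45e-7 C.
By Gauss's law, ∮E·dA = E·4πr² = Q_enc/ε₀.
E = |Q_enc|/(4πε₀r²) = (1.45×10^-7)/(4π·8.85×10^-12·(0.0354)²) = 1.04×10^6 N/C.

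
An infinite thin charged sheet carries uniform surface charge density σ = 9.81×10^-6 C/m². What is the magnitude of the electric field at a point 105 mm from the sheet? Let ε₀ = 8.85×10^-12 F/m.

By planar symmetry E is perpendicular to the sheet and uniform; use a Gaussian pillbox with flat faces of area A on each side of the sheet.
Flux Φ = 2EA and Q_enc = σA, so 2EA = σA/ε₀ ⇒ E = |σ|/(2ε₀), independent of distance.
E = |σ|/(2ε₀) = (9.81×10^-6)/(2·8.85×10^-12) = 5.54×10^5 N/C.

E ≈ 5.54×10^5 N/C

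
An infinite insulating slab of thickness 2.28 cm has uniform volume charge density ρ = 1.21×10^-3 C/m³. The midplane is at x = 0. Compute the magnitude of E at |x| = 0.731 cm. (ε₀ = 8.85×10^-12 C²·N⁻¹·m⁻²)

By symmetry E is perpendicular to the slab. A Gaussian pillbox from −0.731 cm to +0.731 cm (face area A) lies entirely within the slab.
Q_enc = ρ·(2x)·A and flux = 2EA, so 2EA = 2ρxA/ε₀ ⇒ E = |ρ|x/ε₀.
E = (1.21×10^-3)(0.00731)/(8.85×10^-12) = 9.99e5 N/C.

9.99e5 V/m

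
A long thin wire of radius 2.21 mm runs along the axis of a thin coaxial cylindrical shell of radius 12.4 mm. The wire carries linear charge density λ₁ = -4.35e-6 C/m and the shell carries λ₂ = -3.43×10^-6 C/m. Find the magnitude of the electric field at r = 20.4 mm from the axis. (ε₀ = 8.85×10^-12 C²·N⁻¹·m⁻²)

|E| = 6.86×10^6 N/C

Take a coaxial cylindrical Gaussian surface of radius r = 20.4 mm and length L (r > 12.4 mm, enclosing both).
λ_enc = λ₁ + λ₂ = (-4.35×10^-6) + (-3.43×10^-6) = -7.78×10^-6 C/m.
Applying ∮E·dA = Q_enc/ε₀ with the end caps contributing no flux:
E = |λ_enc|/(2πε₀r) = (7.78×10^-6)/(2π·8.85×10^-12·0.0204) = 6.86e6 N/C.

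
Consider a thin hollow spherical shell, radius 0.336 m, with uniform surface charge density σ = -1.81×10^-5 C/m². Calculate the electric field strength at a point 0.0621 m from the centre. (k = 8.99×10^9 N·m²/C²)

E = 0

By spherical symmetry E is radial; choose a Gaussian sphere of radius r = 0.0621 m (inside the shell, r < 0.336 m).
No charge lies within this surface, so Q_enc = 0 and Gauss's law gives E·4πr² = 0 ⇒ E = 0.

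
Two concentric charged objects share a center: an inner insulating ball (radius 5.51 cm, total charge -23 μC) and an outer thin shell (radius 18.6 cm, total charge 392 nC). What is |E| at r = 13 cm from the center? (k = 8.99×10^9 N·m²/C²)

E ≈ 1.22e7 N/C

Use a concentric Gaussian sphere at r = 13 cm (between the bodies, 5.51 cm < r < 18.6 cm).
The shell at 18.6 cm lies outside the Gaussian surface, so Q_enc = -23 μC = -2.30×10^-5 C.
Gauss's law: E·4πr² = Q_enc/ε₀.
E = k|Q_enc|/r² = (8.99×10^9)(2.30×10^-5)/(0.13)² = 1.22e7 N/C.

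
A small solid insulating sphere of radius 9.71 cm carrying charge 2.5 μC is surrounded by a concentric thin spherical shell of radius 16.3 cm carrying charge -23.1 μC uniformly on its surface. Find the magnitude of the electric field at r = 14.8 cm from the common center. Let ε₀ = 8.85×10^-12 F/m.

Symmetry ⇒ E = E(r) r̂. Gaussian sphere of radius r = 14.8 cm (between the bodies, 9.71 cm < r < 16.3 cm).
Only the inner charge is enclosed; the outer shell contributes nothing inside itself. Q_enc = 2.5 μC = 2.50×10^-6 C.
Applying ∮E·dA = Q_enc/ε₀ with Φ = E(4πr²):
E = |Q_enc|/(4πε₀r²) = (2.50×10^-6)/(4π·8.85×10^-12·(0.148)²) = 1.03×10^6 N/C.

|E| ≈ 1.03×10^6 N/C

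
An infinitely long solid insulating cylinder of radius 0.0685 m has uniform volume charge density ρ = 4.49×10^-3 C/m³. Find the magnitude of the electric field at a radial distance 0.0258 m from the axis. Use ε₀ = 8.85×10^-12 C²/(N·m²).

6.54×10^6 N/C

Choose a coaxial cylinder of radius r = 0.0258 m (arbitrary length L) as the Gaussian surface (r < R).
Enclosed charge per unit length: λ_enc = ρ·πr² = (4.49×10^-3)π(0.0258)² = 9.389e-6 C/m.
Since E is radial and uniform over the curved surface, Φ = E·2πrL = Q_enc/ε₀ = λ_enc L/ε₀.
E = |λ_enc|/(2πε₀r) = (9.389×10^-6)/(2π·8.85×10^-12·0.0258) = 6.54×10^6 N/C.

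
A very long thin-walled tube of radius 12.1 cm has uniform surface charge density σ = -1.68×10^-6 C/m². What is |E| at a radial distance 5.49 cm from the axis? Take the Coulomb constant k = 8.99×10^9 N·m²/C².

Choose a coaxial cylinder of radius r = 5.49 cm (arbitrary length L) as the Gaussian surface (r < 12.1 cm, inside the shell).
No charge is enclosed, so Gauss's law gives E·2πrL = 0 ⇒ E = 0.

E = 0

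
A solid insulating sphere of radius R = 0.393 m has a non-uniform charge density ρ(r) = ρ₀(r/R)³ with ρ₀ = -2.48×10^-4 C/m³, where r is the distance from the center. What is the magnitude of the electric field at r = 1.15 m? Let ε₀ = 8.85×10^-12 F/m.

|E| = 2.14×10^5 N/C

Use a concentric Gaussian sphere at r = 1.15 m (r > R, all charge enclosed).
Q_enc = 4π ∫₀^R ρ₀(r'/R)^3 r'² dr' = 4πρ₀R³/6 = -3.153×10^-5 C.
Gauss's law: E·4πr² = Q_enc/ε₀.
E = |Q_enc|/(4πε₀r²) = (3.153×10^-5)/(4π·8.85×10^-12·(1.15)²) = 2.14e5 N/C.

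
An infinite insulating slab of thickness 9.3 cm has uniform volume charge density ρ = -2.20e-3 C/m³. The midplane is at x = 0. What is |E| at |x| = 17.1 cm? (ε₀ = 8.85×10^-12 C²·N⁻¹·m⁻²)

E ≈ 1.16e7 N/C

The point |x| = 17.1 cm lies outside the slab (half-thickness 0.0465 m). A symmetric pillbox spanning the full slab encloses Q_enc = ρ·d·A.
Flux = 2EA ⇒ E = |ρ|d/(2ε₀), independent of distance outside.
E = (2.20×10^-3)(0.093)/(2·8.85×10^-12) = 1.16×10^7 N/C.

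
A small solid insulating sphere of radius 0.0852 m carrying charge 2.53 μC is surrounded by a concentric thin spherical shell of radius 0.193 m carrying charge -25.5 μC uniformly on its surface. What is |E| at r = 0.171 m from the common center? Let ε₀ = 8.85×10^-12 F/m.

E = 7.78×10^5 N/C

Symmetry ⇒ E = E(r) r̂. Gaussian sphere of radius r = 0.171 m (between the bodies, 0.0852 m < r < 0.193 m).
The shell at 0.193 m lies outside the Gaussian surface, so Q_enc = 2.53 μC = 2.53×10^-6 C.
Since E is radial and uniform over the Gaussian sphere, Φ = E·4πr² = Q_enc/ε₀.
E = |Q_enc|/(4πε₀r²) = (2.53×10^-6)/(4π·8.85×10^-12·(0.171)²) = 7.78×10^5 N/C.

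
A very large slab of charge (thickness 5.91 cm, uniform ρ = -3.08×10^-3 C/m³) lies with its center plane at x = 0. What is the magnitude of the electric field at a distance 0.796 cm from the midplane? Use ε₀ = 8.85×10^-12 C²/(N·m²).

By symmetry E is perpendicular to the slab. A Gaussian pillbox from −0.796 cm to +0.796 cm (face area A) lies entirely within the slab.
Q_enc = ρ·(2x)·A and flux = 2EA, so 2EA = 2ρxA/ε₀ ⇒ E = |ρ|x/ε₀.
E = (3.08×10^-3)(0.00796)/(8.85×10^-12) = 2.77e6 N/C.

E = 2.77×10^6 V/m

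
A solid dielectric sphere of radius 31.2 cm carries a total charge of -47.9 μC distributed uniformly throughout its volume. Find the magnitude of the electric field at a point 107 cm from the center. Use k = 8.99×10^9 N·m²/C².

|E| ≈ 3.76×10^5 N/C

Use a concentric Gaussian sphere at r = 107 cm (r > R, so the entire charge is enclosed).
Q_enc = -47.9 μC = -4.79e-5 C.
Gauss's law: E·4πr² = Q_enc/ε₀.
E = k|Q_enc|/r² = (8.99×10^9)(4.79e-5)/(1.07)² = 3.76e5 N/C.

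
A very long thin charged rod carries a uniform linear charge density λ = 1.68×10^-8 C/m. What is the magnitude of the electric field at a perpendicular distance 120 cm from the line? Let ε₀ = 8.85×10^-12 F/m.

|E| ≈ 252 V/m

Take a coaxial cylindrical Gaussian surface of radius r = 120 cm and length L.
Q_enc = λL, so λ_enc = 1.68×10^-8 C/m.
Applying ∮E·dA = Q_enc/ε₀ with the end caps contributing no flux:
E = |λ_enc|/(2πε₀r) = (1.68e-8)/(2π·8.85×10^-12·1.2) = 252 N/C.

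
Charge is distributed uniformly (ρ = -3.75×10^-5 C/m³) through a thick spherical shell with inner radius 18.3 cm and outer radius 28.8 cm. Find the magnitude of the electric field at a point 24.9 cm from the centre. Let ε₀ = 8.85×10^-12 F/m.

Symmetry ⇒ E = E(r) r̂. Gaussian sphere of radius r = 24.9 cm (within the shell material, 18.3 cm < r < 28.8 cm).
Only the shell between 18.3 cm and r is enclosed: Q_enc = ρ·(4π/3)(r³ − a³) = (-3.75e-5)·(4π/3)·((0.249)³ − (0.183)³) = -1.462×10^-6 C.
Applying ∮E·dA = Q_enc/ε₀ with Φ = E(4πr²):
E = |Q_enc|/(4πε₀r²) = (1.462×10^-6)/(4π·8.85×10^-12·(0.249)²) = 2.12×10^5 N/C.

|E| ≈ 2.12×10^5 N/C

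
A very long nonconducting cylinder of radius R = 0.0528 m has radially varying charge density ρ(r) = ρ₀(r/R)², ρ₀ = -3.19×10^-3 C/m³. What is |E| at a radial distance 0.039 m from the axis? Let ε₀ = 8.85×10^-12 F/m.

1.92×10^6 V/m

Take a coaxial cylindrical Gaussian surface of radius r = 0.039 m and length L (r < R).
Integrating ρ over the cross-section to radius r: λ_enc = (2πρ₀/R²) ∫₀^r r'^3 dr' = 2πρ₀ r^4/(4·R²) = -4.158e-6 C/m.
By Gauss's law (flux through the curved wall only), E·2πrL = λ_enc L/ε₀.
E = |λ_enc|/(2πε₀r) = (4.158×10^-6)/(2π·8.85×10^-12·0.039) = 1.92×10^6 N/C.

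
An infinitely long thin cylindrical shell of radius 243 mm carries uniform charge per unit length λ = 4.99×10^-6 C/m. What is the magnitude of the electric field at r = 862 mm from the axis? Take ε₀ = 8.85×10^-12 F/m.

|E| = 1.04×10^5 N/C

Coaxial Gaussian cylinder, radius r = 862 mm, length L (r > 243 mm).
The full line charge is enclosed: λ_enc = 4.99×10^-6 C/m.
Applying ∮E·dA = Q_enc/ε₀ with the end caps contributing no flux:
E = |λ_enc|/(2πε₀r) = (4.99×10^-6)/(2π·8.85×10^-12·0.862) = 1.04×10^5 N/C.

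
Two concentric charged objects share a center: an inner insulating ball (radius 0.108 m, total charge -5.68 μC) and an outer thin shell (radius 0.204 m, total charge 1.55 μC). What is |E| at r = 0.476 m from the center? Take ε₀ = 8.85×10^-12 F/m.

Take a concentric spherical Gaussian surface of radius r = 0.476 m (r > 0.204 m, enclosing both).
Q_enc = (-5.68 μC) + (1.55 μC) = -4.13e-6 C.
Applying ∮E·dA = Q_enc/ε₀ with Φ = E(4πr²):
E = |Q_enc|/(4πε₀r²) = (4.13×10^-6)/(4π·8.85×10^-12·(0.476)²) = 1.64×10^5 N/C.

|E| = 1.64×10^5 N/C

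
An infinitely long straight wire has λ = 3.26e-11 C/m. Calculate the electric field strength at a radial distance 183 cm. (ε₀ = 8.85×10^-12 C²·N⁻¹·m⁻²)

|E| = 0.32 N/C

Take a coaxial cylindrical Gaussian surface of radius r = 183 cm and length L.
Q_enc = λL, so λ_enc = 3.26×10^-11 C/m.
Applying ∮E·dA = Q_enc/ε₀ with the end caps contributing no flux:
E = |λ_enc|/(2πε₀r) = (3.26×10^-11)/(2π·8.85×10^-12·1.83) = 0.32 N/C.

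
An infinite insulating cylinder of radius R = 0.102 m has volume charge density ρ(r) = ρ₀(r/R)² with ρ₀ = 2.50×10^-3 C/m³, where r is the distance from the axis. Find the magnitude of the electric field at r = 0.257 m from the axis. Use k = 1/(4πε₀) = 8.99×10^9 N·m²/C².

Take a coaxial cylindrical Gaussian surface of radius r = 0.257 m and length L (r > R, full charge per length enclosed).
λ_enc = 2π ∫₀^R ρ₀(r'/R)^2 r' dr' = 2πρ₀R²/4 = 4.086×10^-5 C/m.
Applying ∮E·dA = Q_enc/ε₀ with the end caps contributing no flux:
E = 2k|λ_enc|/r = 2(8.99×10^9)(4.086×10^-5)/(0.257) = 2.86×10^6 N/C.

|E| = 2.86×10^6 N/C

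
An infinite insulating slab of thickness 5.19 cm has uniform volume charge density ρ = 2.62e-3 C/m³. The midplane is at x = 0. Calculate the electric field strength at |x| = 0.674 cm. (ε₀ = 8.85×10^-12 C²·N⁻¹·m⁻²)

By symmetry E is perpendicular to the slab. A Gaussian pillbox from −0.674 cm to +0.674 cm (face area A) lies entirely within the slab.
Q_enc = ρ·(2x)·A and flux = 2EA, so 2EA = 2ρxA/ε₀ ⇒ E = |ρ|x/ε₀.
E = (2.62e-3)(0.00674)/(8.85×10^-12) = 2.00e6 N/C.

2.00×10^6 N/C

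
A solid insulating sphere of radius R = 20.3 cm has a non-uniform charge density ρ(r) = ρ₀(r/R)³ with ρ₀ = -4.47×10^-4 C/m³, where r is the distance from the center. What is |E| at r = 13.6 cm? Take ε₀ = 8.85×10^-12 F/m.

E ≈ 3.44×10^5 V/m

Take a concentric spherical Gaussian surface of radius r = 13.6 cm (r < R).
Integrate the density: Q_enc = 4π ∫₀^r ρ₀(r'/R)^3 r'² dr' = 4πρ₀ r^6/(6·R³) = -7.081e-7 C.
Since E is radial and uniform over the Gaussian sphere, Φ = E·4πr² = Q_enc/ε₀.
E = |Q_enc|/(4πε₀r²) = (7.081×10^-7)/(4π·8.85×10^-12·(0.136)²) = 3.44×10^5 N/C.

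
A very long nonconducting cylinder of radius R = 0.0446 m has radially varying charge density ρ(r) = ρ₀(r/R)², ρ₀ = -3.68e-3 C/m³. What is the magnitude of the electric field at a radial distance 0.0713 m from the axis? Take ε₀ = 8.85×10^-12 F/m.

Choose a coaxial cylinder of radius r = 0.0713 m (arbitrary length L) as the Gaussian surface (r > R, full charge per length enclosed).
λ_enc = 2π ∫₀^R ρ₀(r'/R)^2 r' dr' = 2πρ₀R²/4 = -1.15×10^-5 C/m.
By Gauss's law (flux through the curved wall only), E·2πrL = λ_enc L/ε₀.
E = |λ_enc|/(2πε₀r) = (1.15×10^-5)/(2π·8.85×10^-12·0.0713) = 2.90e6 N/C.

|E| ≈ 2.90e6 N/C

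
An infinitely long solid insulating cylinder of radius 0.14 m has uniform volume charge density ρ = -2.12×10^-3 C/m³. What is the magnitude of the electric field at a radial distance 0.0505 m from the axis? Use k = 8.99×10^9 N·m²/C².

6.05×10^6 N/C

Coaxial Gaussian cylinder, radius r = 0.0505 m, length L (r < R).
Charge inside radius r per length L is ρ·πr²·L, so λ_enc = ρπr² = -1.699×10^-5 C/m.
Gauss's law: E·2πrL = λ_enc L/ε₀.
E = 2k|λ_enc|/r = 2(8.99×10^9)(1.699e-5)/(0.0505) = 6.05×10^6 N/C.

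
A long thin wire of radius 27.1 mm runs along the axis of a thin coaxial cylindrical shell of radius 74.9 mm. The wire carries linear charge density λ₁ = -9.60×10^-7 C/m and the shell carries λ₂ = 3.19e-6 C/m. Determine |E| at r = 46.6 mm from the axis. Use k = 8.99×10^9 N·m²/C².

|E| ≈ 3.70×10^5 V/m

Take a coaxial cylindrical Gaussian surface of radius r = 46.6 mm and length L (between the conductors, 27.1 mm < r < 74.9 mm).
The shell at 74.9 mm lies outside the Gaussian surface, so λ_enc = λ₁ = -9.60×10^-7 C/m.
Gauss's law: E·2πrL = λ_enc L/ε₀.
E = 2k|λ_enc|/r = 2(8.99×10^9)(9.60×10^-7)/(0.0466) = 3.70e5 N/C.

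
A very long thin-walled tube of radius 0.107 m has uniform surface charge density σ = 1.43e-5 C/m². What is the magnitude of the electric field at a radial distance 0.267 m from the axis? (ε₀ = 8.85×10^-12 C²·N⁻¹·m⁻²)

Coaxial Gaussian cylinder, radius r = 0.267 m, length L (r > 0.107 m).
The whole shell is enclosed: λ_enc = σ·2πR = (1.43e-5)·2π·(0.107) = 9.614×10^-6 C/m.
Gauss's law: E·2πrL = λ_enc L/ε₀.
E = |λ_enc|/(2πε₀r) = (9.614e-6)/(2π·8.85×10^-12·0.267) = 6.48×10^5 N/C.

E ≈ 6.48×10^5 N/C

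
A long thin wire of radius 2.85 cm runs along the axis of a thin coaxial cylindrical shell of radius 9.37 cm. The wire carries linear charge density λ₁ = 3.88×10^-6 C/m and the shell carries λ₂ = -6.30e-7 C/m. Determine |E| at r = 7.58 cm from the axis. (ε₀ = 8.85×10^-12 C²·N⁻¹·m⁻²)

9.21×10^5 N/C

Coaxial Gaussian cylinder, radius r = 7.58 cm, length L (between the conductors, 2.85 cm < r < 9.37 cm).
Only the inner wire is enclosed; the outer shell contributes nothing inside itself. λ_enc = λ₁ = 3.88×10^-6 C/m.
Gauss's law: E·2πrL = λ_enc L/ε₀.
E = |λ_enc|/(2πε₀r) = (3.88×10^-6)/(2π·8.85×10^-12·0.0758) = 9.21×10^5 N/C.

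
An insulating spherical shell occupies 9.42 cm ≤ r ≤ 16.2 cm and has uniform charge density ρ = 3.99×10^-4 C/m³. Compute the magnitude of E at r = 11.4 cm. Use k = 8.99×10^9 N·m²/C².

By spherical symmetry E is radial; choose a Gaussian sphere of radius r = 11.4 cm (within the shell material, 9.42 cm < r < 16.2 cm).
Only the shell between 9.42 cm and r is enclosed: Q_enc = ρ·(4π/3)(r³ − a³) = (3.99×10^-4)·(4π/3)·((0.114)³ − (0.0942)³) = 1.079×10^-6 C.
Since E is radial and uniform over the Gaussian sphere, Φ = E·4πr² = Q_enc/ε₀.
E = k|Q_enc|/r² = (8.99×10^9)(1.079×10^-6)/(0.114)² = 7.46×10^5 N/C.

|E| = 7.46×10^5 V/m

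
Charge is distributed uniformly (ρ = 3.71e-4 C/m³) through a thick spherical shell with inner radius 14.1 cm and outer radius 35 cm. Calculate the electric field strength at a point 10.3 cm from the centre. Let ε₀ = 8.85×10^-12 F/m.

Take a concentric spherical Gaussian surface of radius r = 10.3 cm (r < 14.1 cm, inside the empty cavity).
Q_enc = 0 (all charge lies at larger r); Gauss's law gives E = 0.

|E| = 0 N/C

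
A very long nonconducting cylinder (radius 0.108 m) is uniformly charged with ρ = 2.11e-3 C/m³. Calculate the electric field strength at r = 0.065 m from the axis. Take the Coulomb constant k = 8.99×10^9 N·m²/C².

E ≈ 7.75×10^6 N/C

Choose a coaxial cylinder of radius r = 0.065 m (arbitrary length L) as the Gaussian surface (r < R).
Charge inside radius r per length L is ρ·πr²·L, so λ_enc = ρπr² = 2.801×10^-5 C/m.
By Gauss's law (flux through the curved wall only), E·2πrL = λ_enc L/ε₀.
E = 2k|λ_enc|/r = 2(8.99×10^9)(2.801×10^-5)/(0.065) = 7.75e6 N/C.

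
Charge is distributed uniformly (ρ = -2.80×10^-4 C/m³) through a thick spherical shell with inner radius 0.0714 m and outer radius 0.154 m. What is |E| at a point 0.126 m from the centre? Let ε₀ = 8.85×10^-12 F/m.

1.09×10^6 N/C

Use a concentric Gaussian sphere at r = 0.126 m (within the shell material, 0.0714 m < r < 0.154 m).
Enclosed charge is the volume from a to r: Q_enc = (4π/3)ρ(r³ − a³) = -1.919×10^-6 C.
Applying ∮E·dA = Q_enc/ε₀ with Φ = E(4πr²):
E = |Q_enc|/(4πε₀r²) = (1.919×10^-6)/(4π·8.85×10^-12·(0.126)²) = 1.09×10^6 N/C.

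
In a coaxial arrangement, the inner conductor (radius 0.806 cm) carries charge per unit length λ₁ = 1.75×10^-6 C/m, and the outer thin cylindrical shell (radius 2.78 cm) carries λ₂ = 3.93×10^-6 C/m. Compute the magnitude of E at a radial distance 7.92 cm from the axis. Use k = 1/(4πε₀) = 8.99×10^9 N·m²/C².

E = 1.29e6 N/C

Take a coaxial cylindrical Gaussian surface of radius r = 7.92 cm and length L (r > 2.78 cm, enclosing both).
λ_enc = λ₁ + λ₂ = (1.75e-6) + (3.93e-6) = 5.68e-6 C/m.
Gauss's law: E·2πrL = λ_enc L/ε₀.
E = 2k|λ_enc|/r = 2(8.99×10^9)(5.68e-6)/(0.0792) = 1.29e6 N/C.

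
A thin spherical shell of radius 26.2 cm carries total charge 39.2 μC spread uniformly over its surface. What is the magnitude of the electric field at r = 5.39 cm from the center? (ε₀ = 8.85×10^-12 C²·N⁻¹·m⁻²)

By spherical symmetry E is radial; choose a Gaussian sphere of radius r = 5.39 cm (inside the shell, r < 26.2 cm).
All the charge is outside the Gaussian surface: Q_enc = 0, hence E = 0 everywhere inside the shell.

E = 0 (no enclosed charge)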